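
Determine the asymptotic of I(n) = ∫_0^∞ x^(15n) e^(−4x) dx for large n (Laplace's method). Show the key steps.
I(n) ~ (sqrt(2π·15n) / 4) · (15n/(4e))^(15n)

Write the integrand as exp(15n ln x − 4x) and set f(x) = 15n ln x − 4x. Then f'(x) = 15n/x − 4 = 0 at x* = 15n/4, and f''(x*) = −15n/x*^2 = −4^2/(15n). Laplace's method (interior maximum) gives
  I(n) ~ e^(f(x*)) · sqrt(2π / |f''(x*)|)
        = exp(15n ln(15n/4) − 15n) · sqrt(2π · 15n / 4^2)
        = (15n/4)^(15n) e^(−15n) · sqrt(2π·15n) / 4
        = (sqrt(2π·15n) / 4) · (15n/(4e))^(15n).
This matches Γ(15n+1)/4^(15n+1) with Stirling applied to Γ.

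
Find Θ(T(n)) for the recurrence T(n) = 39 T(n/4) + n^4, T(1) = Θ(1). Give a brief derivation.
T(n) = Θ(n^4)

log_4 39 ≈ 2.643. f(n) = n^4 dominates n^(log_4 39) since 4 > 2.643, and the regularity condition a·f(n/b) = 39·(n/4)^4 = (39/256)·n^4 ≤ c·f(n) holds with c = 39/256 ≈ 0.152 < 1. So this is Case 3: T(n) = Θ(f(n)) = Θ(n^4).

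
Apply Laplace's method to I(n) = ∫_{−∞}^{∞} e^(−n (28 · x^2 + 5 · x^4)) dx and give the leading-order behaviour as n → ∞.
I(n) ~ sqrt(π/(28n))

φ(x) = 28 · x^2 + 5 · x^4 has its unique global minimum at x* = 0 (since φ'(x) = 56x + 20x^3 = 0 only at x = 0 for real x with both coefficients positive, and φ → ∞ as |x| → ∞). At x* = 0, φ(0) = 0 and φ''(0) = 56. Laplace's method then gives
  I(n) ~ sqrt(2π / (n · φ''(0))) · e^(−n φ(0)) = sqrt(2π / (56n)) = sqrt(π/(28n)).
The 5 · x^4 term contributes only at subleading order (an O(1/n) relative correction).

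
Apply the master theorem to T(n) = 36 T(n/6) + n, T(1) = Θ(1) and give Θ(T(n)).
T(n) = Θ(n^2)

Master theorem: compare f(n) = n to n^(log_6 36) where log_6 36 = 2. Since 1 < log_6 36, we have f(n) = O(n^(log_6 36 − ε)) for some ε > 0 — Case 1. Hence T(n) = Θ(n^(log_6 36)) = Θ(n^2).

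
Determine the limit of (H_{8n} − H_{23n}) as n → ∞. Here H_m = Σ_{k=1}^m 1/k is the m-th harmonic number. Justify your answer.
lim = ln(8/23)

Euler-Maclaurin gives H_m = ln m + γ + 1/(2m) + O(1/m^2). The γ and O(1/m) terms cancel in the difference:
  H_{8n} − H_{23n} = ln(8n) − ln(23n) + O(1/n) = ln(8/23) + O(1/n).
Hence the limit is ln(8/23).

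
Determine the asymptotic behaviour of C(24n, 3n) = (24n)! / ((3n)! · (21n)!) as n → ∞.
C(24n, 3n) ~ (16777216/823543)^(3n) · sqrt(4/(7π·3n))

Write N = 3n. Apply Stirling to each factorial:
  (8N)! ~ sqrt(2π·8N) · (8N/e)^(8N),
  N! ~ sqrt(2π N) · (N/e)^N,
  (7N)! ~ sqrt(2π·7N) · (7N/e)^(7N).
The exponential factors combine to (8N)^(8N) / (N^N · (7N)^(7N)) = 8^(8N)/7^(7N) = (8^8/7^7)^N = (16777216/823543)^N.
The square-root prefactors combine to sqrt(2π·8N) / (sqrt(2π N)·sqrt(2π·7N)) = sqrt(8 / (2π·7·N)) = sqrt(4/(7π·3n)).
Substituting N = 3n: C(24n, 3n) ~ (16777216/823543)^(3n) · sqrt(4/(7π·3n)).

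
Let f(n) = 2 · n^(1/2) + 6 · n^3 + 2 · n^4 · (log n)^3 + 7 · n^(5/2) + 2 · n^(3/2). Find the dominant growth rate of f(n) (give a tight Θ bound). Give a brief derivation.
f(n) ∈ Θ(n^4 · (log n)^3)

Compare the terms by growth order. For large n, n^a · (log n)^b dominates n^a' · (log n)^b' iff a > a', or (a = a' and b > b'). Ranking the 5 terms shows the dominant one is 2 · n^4 · (log n)^3. Hence f(n) ∈ Θ(n^4 · (log n)^3).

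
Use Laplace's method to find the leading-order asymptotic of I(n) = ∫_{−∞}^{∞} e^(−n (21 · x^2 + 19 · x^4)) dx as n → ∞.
I(n) ~ sqrt(π/(21n))

φ(x) = 21 · x^2 + 19 · x^4 has its unique global minimum at x* = 0 (since φ'(x) = 42x + 76x^3 = 0 only at x = 0 for real x with both coefficients positive, and φ → ∞ as |x| → ∞). At x* = 0, φ(0) = 0 and φ''(0) = 42. Laplace's method then gives
  I(n) ~ sqrt(2π / (n · φ''(0))) · e^(−n φ(0)) = sqrt(2π / (42n)) = sqrt(π/(21n)).
The 19 · x^4 term contributes only at subleading order (an O(1/n) relative correction).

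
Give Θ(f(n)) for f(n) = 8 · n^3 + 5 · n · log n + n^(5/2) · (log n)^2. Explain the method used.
f(n) ∈ Θ(n^3)

Compare the terms by growth order. For large n, n^a · (log n)^b dominates n^a' · (log n)^b' iff a > a', or (a = a' and b > b'). Ranking the 3 terms shows the dominant one is 8 · n^3. Hence f(n) ∈ Θ(n^3).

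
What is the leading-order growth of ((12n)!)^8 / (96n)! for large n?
((12n)!)^8/(96n)! ~ ((2π·12n)^(7/2) / sqrt(8)) · 8^(−8·12n)  →  0

Write N = 12n. Stirling: N! ~ sqrt(2π N)(N/e)^N and (8N)! ~ sqrt(2π·8N)·(8N/e)^(8N).
  (N!)^8/(8N)! ~ (2π N)^(8/2) (N/e)^(8N) / [sqrt(2π·8N) (8N/e)^(8N)]
     = (2π N)^(8/2) / sqrt(2π·8N) · (N/(8N))^(8N)
     = (2π N)^((8−1)/2) / sqrt(8) · 8^(−8N).
Since 8^8 > 1, the factor 8^(−8N) decays exponentially, so the ratio → 0. Substituting N = 12n gives the stated form.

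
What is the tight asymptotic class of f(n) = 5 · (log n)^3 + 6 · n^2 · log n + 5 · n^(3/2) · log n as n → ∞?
f(n) ∈ Θ(n^2 · log n)

Compare the terms by growth order. For large n, n^a · (log n)^b dominates n^a' · (log n)^b' iff a > a', or (a = a' and b > b'). Ranking the 3 terms shows the dominant one is 6 · n^2 · log n. Hence f(n) ∈ Θ(n^2 · log n).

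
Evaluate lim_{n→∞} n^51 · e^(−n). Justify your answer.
lim = 0

Exponentials with base > 1 dominate every fixed polynomial: for any fixed c, n^c / e^n → 0 as n → ∞ (e.g. by the ratio test, or since e^n grows faster than any power of n). Hence n^51 · e^(−n) = n^51 / e^n → 0.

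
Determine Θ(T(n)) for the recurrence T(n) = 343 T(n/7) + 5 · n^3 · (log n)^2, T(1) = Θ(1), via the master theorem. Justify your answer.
T(n) = Θ(n^3 · (log n)^3)

Here log_7 343 = 3 and f(n) = 5 · n^3 · (log n)^2 = Θ(n^(log_7 343) · (log n)^2). This is the extended Case 2 of the master theorem (f matches the critical exponent up to log factors), giving T(n) = Θ(n^(log_7 343) · (log n)^(2+1)) = Θ(n^3 · (log n)^3).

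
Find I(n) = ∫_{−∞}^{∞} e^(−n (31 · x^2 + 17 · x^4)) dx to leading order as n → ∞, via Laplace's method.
I(n) ~ sqrt(π/(31n))

φ(x) = 31 · x^2 + 17 · x^4 has its unique global minimum at x* = 0 (since φ'(x) = 62x + 68x^3 = 0 only at x = 0 for real x with both coefficients positive, and φ → ∞ as |x| → ∞). At x* = 0, φ(0) = 0 and φ''(0) = 62. Laplace's method then gives
  I(n) ~ sqrt(2π / (n · φ''(0))) · e^(−n φ(0)) = sqrt(2π / (62n)) = sqrt(π/(31n)).
The 17 · x^4 term contributes only at subleading order (an O(1/n) relative correction).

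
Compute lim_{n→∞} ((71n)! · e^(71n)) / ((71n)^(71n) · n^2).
lim = 0

Stirling: (71n)! ~ sqrt(2π·71n) · (71n/e)^(71n). Hence
  (71n)! · e^(71n) / (71n)^(71n) ~ sqrt(2π·71n).
Dividing by n^2: sqrt(2π·71n) / n^2 = sqrt(2π·71) · n^((1−4)/2), so the expression behaves like sqrt(2π·71) · n^((1−4)/2) → 0.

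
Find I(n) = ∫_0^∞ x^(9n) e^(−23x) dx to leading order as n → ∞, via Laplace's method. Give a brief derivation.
I(n) ~ (sqrt(2π·9n) / 23) · (9n/(23e))^(9n)

Write the integrand as exp(9n ln x − 23x) and set f(x) = 9n ln x − 23x. Then f'(x) = 9n/x − 23 = 0 at x* = 9n/23, and f''(x*) = −9n/x*^2 = −23^2/(9n). Laplace's method (interior maximum) gives
  I(n) ~ e^(f(x*)) · sqrt(2π / |f''(x*)|)
        = exp(9n ln(9n/23) − 9n) · sqrt(2π · 9n / 23^2)
        = (9n/23)^(9n) e^(−9n) · sqrt(2π·9n) / 23
        = (sqrt(2π·9n) / 23) · (9n/(23e))^(9n).
This matches Γ(9n+1)/23^(9n+1) with Stirling applied to Γ.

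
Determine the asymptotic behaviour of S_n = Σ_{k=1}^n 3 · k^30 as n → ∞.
S_n ~ 3 · n^31 / 31

By integral comparison (Euler-Maclaurin), Σ_{k=1}^n 3 · k^30 = 3 · ∫_0^n x^30 dx + O(n^30) = 3 · n^31/31 + O(n^30). (Equivalently, Faulhaber's formula gives the same leading term.)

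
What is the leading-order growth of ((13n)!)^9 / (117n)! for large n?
((13n)!)^9/(117n)! ~ ((2π·13n)^(8/2) / 3) · 9^(−9·13n)  →  0

Write N = 13n. Stirling: N! ~ sqrt(2π N)(N/e)^N and (9N)! ~ sqrt(2π·9N)·(9N/e)^(9N).
  (N!)^9/(9N)! ~ (2π N)^(9/2) (N/e)^(9N) / [sqrt(2π·9N) (9N/e)^(9N)]
     = (2π N)^(9/2) / sqrt(2π·9N) · (N/(9N))^(9N)
     = (2π N)^((9−1)/2) / 3 · 9^(−9N).
Since 9^9 > 1, the factor 9^(−9N) decays exponentially, so the ratio → 0. Substituting N = 13n gives the stated form.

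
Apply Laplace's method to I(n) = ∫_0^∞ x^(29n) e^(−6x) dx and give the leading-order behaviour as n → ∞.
I(n) ~ (sqrt(2π·29n) / 6) · (29n/(6e))^(29n)

Write the integrand as exp(29n ln x − 6x) and set f(x) = 29n ln x − 6x. Then f'(x) = 29n/x − 6 = 0 at x* = 29n/6, and f''(x*) = −29n/x*^2 = −6^2/(29n). Laplace's method (interior maximum) gives
  I(n) ~ e^(f(x*)) · sqrt(2π / |f''(x*)|)
        = exp(29n ln(29n/6) − 29n) · sqrt(2π · 29n / 6^2)
        = (29n/6)^(29n) e^(−29n) · sqrt(2π·29n) / 6
        = (sqrt(2π·29n) / 6) · (29n/(6e))^(29n).
This matches Γ(29n+1)/6^(29n+1) with Stirling applied to Γ.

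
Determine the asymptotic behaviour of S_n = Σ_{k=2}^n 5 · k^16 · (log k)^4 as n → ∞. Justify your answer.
S_n ~ 5 · n^17 · (log n)^4 / 17

By integral comparison, S_n = ∫_1^n 5 · x^16 · (log x)^4 dx + O(n^16 · (log n)^4). For the integral, the leading term of ∫_1^n x^16 (log x)^4 dx is n^17/17 · (log n)^4 (by repeated integration by parts; each step lowers the log-exponent and produces a relatively O(1/log n) correction). Hence S_n ~ 5 · n^17 · (log n)^4 / 17.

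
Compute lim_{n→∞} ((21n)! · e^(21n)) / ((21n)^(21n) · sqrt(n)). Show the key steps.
lim = sqrt(2π·21)

Stirling: (21n)! ~ sqrt(2π·21n) · (21n/e)^(21n). Hence
  (21n)! · e^(21n) / (21n)^(21n) ~ sqrt(2π·21n).
Dividing by sqrt(n): sqrt(2π·21n) / sqrt(n) = sqrt(2π·21) · n^((1−1)/2), so the limit is sqrt(2π·21).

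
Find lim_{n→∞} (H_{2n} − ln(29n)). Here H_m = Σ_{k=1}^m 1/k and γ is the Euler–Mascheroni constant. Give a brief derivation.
lim = ln(2/29) + γ

By Euler-Maclaurin, H_m = ln m + γ + O(1/m). So
  H_{2n} − ln(29n) = ln(2n) + γ − ln(29n) + O(1/n)
                       = ln(2/29) + γ + O(1/n).
Hence the limit is ln(2/29) + γ.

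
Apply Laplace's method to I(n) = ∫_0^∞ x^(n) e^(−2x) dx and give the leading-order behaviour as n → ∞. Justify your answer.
I(n) ~ (sqrt(2π·n) / 2) · (n/(2e))^(n)

Write the integrand as exp(n ln x − 2x) and set f(x) = n ln x − 2x. Then f'(x) = n/x − 2 = 0 at x* = n/2, and f''(x*) = −n/x*^2 = −2^2/(n). Laplace's method (interior maximum) gives
  I(n) ~ e^(f(x*)) · sqrt(2π / |f''(x*)|)
        = exp(n ln(n/2) − n) · sqrt(2π · n / 2^2)
        = (n/2)^(n) e^(−n) · sqrt(2π·n) / 2
        = (sqrt(2π·n) / 2) · (n/(2e))^(n).
This matches Γ(n+1)/2^(n+1) with Stirling applied to Γ.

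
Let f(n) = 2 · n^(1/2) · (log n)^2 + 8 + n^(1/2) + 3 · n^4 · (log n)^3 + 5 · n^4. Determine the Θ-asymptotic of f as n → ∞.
f(n) ∈ Θ(n^4 · (log n)^3)

Compare the terms by growth order. For large n, n^a · (log n)^b dominates n^a' · (log n)^b' iff a > a', or (a = a' and b > b'). Ranking the 5 terms shows the dominant one is 3 · n^4 · (log n)^3. Hence f(n) ∈ Θ(n^4 · (log n)^3).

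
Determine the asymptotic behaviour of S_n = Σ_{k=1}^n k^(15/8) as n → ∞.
S_n ~ (8/23) · n^(23/8)

Integral comparison: Σ_{k=1}^n k^(15/8) = ∫_0^n x^(15/8) dx + O(n^(15/8)). The integral is n^(1 + 15/8) / (1 + 15/8) = n^((15+8)/8) / ((15+8)/8) = (8/23) · n^(23/8).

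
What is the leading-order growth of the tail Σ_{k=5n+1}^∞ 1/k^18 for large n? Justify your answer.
Σ_{k>5n} 1/k^18 ~ 1/(17 · (5n)^17)

Compare to the integral: ∫_{5n}^∞ x^(−18) dx = [−x^(−17)/17]_{5n}^∞ = 1/((18−1)·(5n)^17). Euler-Maclaurin then gives
  Σ_{k>5n} 1/k^18 = ∫_{5n}^∞ dx/x^18 − 1/(2·(5n)^18) + O(1/(5n)^19).
(Equivalently this is ζ(18) − Σ_{k≤5n} 1/k^18.)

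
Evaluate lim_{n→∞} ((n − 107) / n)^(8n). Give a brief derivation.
lim = e^(−856)

Rewrite as (1 − 107/n)^(8n). By the standard limit (1 + x/n)^n → e^x, we have (1 − 107/n)^n → e^(−107), and raising to the 8th power gives e^(−856).
More precisely, ln[(1 − 107/n)^(8n)] = 8n · ln(1 − 107/n) = 8n · (-107/n + O(1/n^2)) = -856 + O(1/n) → -856.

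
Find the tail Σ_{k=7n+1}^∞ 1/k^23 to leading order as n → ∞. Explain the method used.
Σ_{k>7n} 1/k^23 ~ 1/(22 · (7n)^22)

Compare to the integral: ∫_{7n}^∞ x^(−23) dx = [−x^(−22)/22]_{7n}^∞ = 1/((23−1)·(7n)^22). Euler-Maclaurin then gives
  Σ_{k>7n} 1/k^23 = ∫_{7n}^∞ dx/x^23 − 1/(2·(7n)^23) + O(1/(7n)^24).
(Equivalently this is ζ(23) − Σ_{k≤7n} 1/k^23.)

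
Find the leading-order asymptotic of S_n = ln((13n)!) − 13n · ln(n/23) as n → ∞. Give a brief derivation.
S_n ~ 13n · (ln 299 − 1) + O(ln n)

Stirling: ln((13n)!) = 13n ln(13n) − 13n + O(ln n).
  S_n = 13n ln(13n) − 13n − 13n ln(n/23) + O(ln n)
      = 13n ln(13n) − 13n ln n + 13n ln 23 − 13n + O(ln n)
      = 13n ln 13 + 13n ln 23 − 13n + O(ln n)
      = 13n (ln 299 − 1) + O(ln n).
Numerically ln(299) − 1 ≈ 4.7004.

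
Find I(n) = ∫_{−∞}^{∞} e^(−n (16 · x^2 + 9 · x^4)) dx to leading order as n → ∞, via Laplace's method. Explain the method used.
I(n) ~ sqrt(π/(16n))

φ(x) = 16 · x^2 + 9 · x^4 has its unique global minimum at x* = 0 (since φ'(x) = 32x + 36x^3 = 0 only at x = 0 for real x with both coefficients positive, and φ → ∞ as |x| → ∞). At x* = 0, φ(0) = 0 and φ''(0) = 32. Laplace's method then gives
  I(n) ~ sqrt(2π / (n · φ''(0))) · e^(−n φ(0)) = sqrt(2π / (32n)) = sqrt(π/(16n)).
The 9 · x^4 term contributes only at subleading order (an O(1/n) relative correction).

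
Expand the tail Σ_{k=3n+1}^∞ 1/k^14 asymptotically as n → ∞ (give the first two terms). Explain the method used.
Σ_{k>3n} 1/k^14 = 1/(13 · (3n)^13) − 1/(2 · (3n)^14) + O(1/(3n)^15)

Compare to the integral: ∫_{3n}^∞ x^(−14) dx = [−x^(−13)/13]_{3n}^∞ = 1/((14−1)·(3n)^13). The Euler-Maclaurin correction adds −f(3n)/2 = −1/(2·(3n)^14). Euler-Maclaurin then gives
  Σ_{k>3n} 1/k^14 = ∫_{3n}^∞ dx/x^14 − 1/(2·(3n)^14) + O(1/(3n)^15).
(Equivalently this is ζ(14) − Σ_{k≤3n} 1/k^14.)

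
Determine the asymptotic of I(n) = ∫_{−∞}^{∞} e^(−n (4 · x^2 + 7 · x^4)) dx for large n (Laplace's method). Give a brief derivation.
I(n) ~ sqrt(π/(4n))

φ(x) = 4 · x^2 + 7 · x^4 has its unique global minimum at x* = 0 (since φ'(x) = 8x + 28x^3 = 0 only at x = 0 for real x with both coefficients positive, and φ → ∞ as |x| → ∞). At x* = 0, φ(0) = 0 and φ''(0) = 8. Laplace's method then gives
  I(n) ~ sqrt(2π / (n · φ''(0))) · e^(−n φ(0)) = sqrt(2π / (8n)) = sqrt(π/(4n)).
The 7 · x^4 term contributes only at subleading order (an O(1/n) relative correction).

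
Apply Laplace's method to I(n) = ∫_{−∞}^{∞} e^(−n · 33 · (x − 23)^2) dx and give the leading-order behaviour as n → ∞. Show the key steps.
I(n) = sqrt(π/(33n))

Here φ(x) = 33 · (x − 23)^2 has its unique minimum at x* = 23 with φ(x*) = 0 and φ''(x*) = 66. Laplace's method gives
  I(n) ~ e^(−n φ(x*)) · sqrt(2π / (n · φ''(x*))) = sqrt(2π / (66n)) = sqrt(π/(33n)).
This is exact: substituting u = (x − 23)·sqrt(33n) gives I(n) = (1/sqrt(33n)) ∫_{−∞}^{∞} e^(−u^2) du = sqrt(π/(33n)).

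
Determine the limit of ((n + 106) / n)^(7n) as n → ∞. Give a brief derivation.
lim = e^742

Rewrite as (1 + 106/n)^(7n). By the standard limit (1 + x/n)^n → e^x, we have (1 + 106/n)^n → e^106, and raising to the 7th power gives e^742.
More precisely, ln[(1 + 106/n)^(7n)] = 7n · ln(1 + 106/n) = 7n · (106/n + O(1/n^2)) = 742 + O(1/n) → 742.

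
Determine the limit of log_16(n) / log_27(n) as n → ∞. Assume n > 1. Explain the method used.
lim = ln(27) / ln(16) = log_16(27)

Change of base: log_16(n) = ln n / ln 16 and log_27(n) = ln n / ln 27. The ratio is (ln n / ln 16) · (ln 27 / ln n) = ln 27 / ln 16, a constant independent of n. So the limit is ln 27 / ln 16 = log_16(27).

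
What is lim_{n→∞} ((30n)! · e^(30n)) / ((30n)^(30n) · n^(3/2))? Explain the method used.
lim = 0

Stirling: (30n)! ~ sqrt(2π·30n) · (30n/e)^(30n). Hence
  (30n)! · e^(30n) / (30n)^(30n) ~ sqrt(2π·30n).
Dividing by n^(3/2): sqrt(2π·30n) / n^(3/2) = sqrt(2π·30) · n^((1−3)/2), so the expression behaves like sqrt(2π·30) · n^((1−3)/2) → 0.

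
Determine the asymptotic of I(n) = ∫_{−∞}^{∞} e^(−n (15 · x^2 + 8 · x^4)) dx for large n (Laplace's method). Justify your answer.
I(n) ~ sqrt(π/(15n))

φ(x) = 15 · x^2 + 8 · x^4 has its unique global minimum at x* = 0 (since φ'(x) = 30x + 32x^3 = 0 only at x = 0 for real x with both coefficients positive, and φ → ∞ as |x| → ∞). At x* = 0, φ(0) = 0 and φ''(0) = 30. Laplace's method then gives
  I(n) ~ sqrt(2π / (n · φ''(0))) · e^(−n φ(0)) = sqrt(2π / (30n)) = sqrt(π/(15n)).
The 8 · x^4 term contributes only at subleading order (an O(1/n) relative correction).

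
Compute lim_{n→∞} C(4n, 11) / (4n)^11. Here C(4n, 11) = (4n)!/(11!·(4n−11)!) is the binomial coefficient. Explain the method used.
lim = 1/11! = 1/39916800

With N = 4n → ∞: C(N, 11) / N^11 = [N(N−1)…(N−10)] / (11! · N^11) = (1/11!) · 1 · (1 − 1/(4n)) · … · (1 − 10/(4n)). Each factor → 1 as N → ∞, so the limit is 1/11! = 1/39916800.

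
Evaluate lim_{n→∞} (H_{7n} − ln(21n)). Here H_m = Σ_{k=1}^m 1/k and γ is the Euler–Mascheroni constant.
lim = −ln 3 + γ

By Euler-Maclaurin, H_m = ln m + γ + O(1/m). So
  H_{7n} − ln(21n) = ln(7n) + γ − ln(21n) + O(1/n)
                       = ln(7/21) + γ + O(1/n).
Hence the limit is ln(7/21) + γ (= −ln 3).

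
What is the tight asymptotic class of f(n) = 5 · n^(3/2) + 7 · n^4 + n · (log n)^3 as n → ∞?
f(n) ∈ Θ(n^4)

Compare the terms by growth order. For large n, n^a · (log n)^b dominates n^a' · (log n)^b' iff a > a', or (a = a' and b > b'). Ranking the 3 terms shows the dominant one is 7 · n^4. Hence f(n) ∈ Θ(n^4).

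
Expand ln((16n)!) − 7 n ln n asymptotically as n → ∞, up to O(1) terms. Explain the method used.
ln((16n)!) − 7 n ln n = 9 n ln n + 16(ln 16 − 1) n + (1/2) ln(2π·16n) + O(1/n)

Stirling: ln((16n)!) = 16n ln(16n) − 16n + (1/2) ln(2π·16n) + O(1/n).
Expand 16n ln(16n) = 16n (ln n + ln 16) = 16n ln n + 16n ln 16.
Subtract 7n ln n: leading term is (16 − 7) n ln n = 9 n ln n. The next term is 16n ln 16 − 16n = 16(ln 16 − 1) n. Then the (1/2) ln(2π·16n) correction.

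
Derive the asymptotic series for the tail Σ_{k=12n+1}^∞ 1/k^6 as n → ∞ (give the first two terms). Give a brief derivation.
Σ_{k>12n} 1/k^6 = 1/(5 · (12n)^5) − 1/(2 · (12n)^6) + O(1/(12n)^7)

Compare to the integral: ∫_{12n}^∞ x^(−6) dx = [−x^(−5)/5]_{12n}^∞ = 1/((6−1)·(12n)^5). The Euler-Maclaurin correction adds −f(12n)/2 = −1/(2·(12n)^6). Euler-Maclaurin then gives
  Σ_{k>12n} 1/k^6 = ∫_{12n}^∞ dx/x^6 − 1/(2·(12n)^6) + O(1/(12n)^7).
(Equivalently this is ζ(6) − Σ_{k≤12n} 1/k^6.)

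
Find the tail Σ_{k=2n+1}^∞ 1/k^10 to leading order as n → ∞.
Σ_{k>2n} 1/k^10 ~ 1/(9 · (2n)^9)

Compare to the integral: ∫_{2n}^∞ x^(−10) dx = [−x^(−9)/9]_{2n}^∞ = 1/((10−1)·(2n)^9). Euler-Maclaurin then gives
  Σ_{k>2n} 1/k^10 = ∫_{2n}^∞ dx/x^10 − 1/(2·(2n)^10) + O(1/(2n)^11).
(Equivalently this is ζ(10) − Σ_{k≤2n} 1/k^10.)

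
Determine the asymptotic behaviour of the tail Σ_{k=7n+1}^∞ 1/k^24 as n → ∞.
Σ_{k>7n} 1/k^24 ~ 1/(23 · (7n)^23)

Compare to the integral: ∫_{7n}^∞ x^(−24) dx = [−x^(−23)/23]_{7n}^∞ = 1/((24−1)·(7n)^23). Euler-Maclaurin then gives
  Σ_{k>7n} 1/k^24 = ∫_{7n}^∞ dx/x^24 − 1/(2·(7n)^24) + O(1/(7n)^25).
(Equivalently this is ζ(24) − Σ_{k≤7n} 1/k^24.)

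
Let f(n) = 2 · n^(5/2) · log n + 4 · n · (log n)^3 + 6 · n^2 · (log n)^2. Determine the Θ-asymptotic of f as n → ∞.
f(n) ∈ Θ(n^(5/2) · log n)

Compare the terms by growth order. For large n, n^a · (log n)^b dominates n^a' · (log n)^b' iff a > a', or (a = a' and b > b'). Ranking the 3 terms shows the dominant one is 2 · n^(5/2) · log n. Hence f(n) ∈ Θ(n^(5/2) · log n).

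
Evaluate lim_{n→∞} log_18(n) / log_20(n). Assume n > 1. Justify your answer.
lim = ln(20) / ln(18) = log_18(20)

Change of base: log_18(n) = ln n / ln 18 and log_20(n) = ln n / ln 20. The ratio is (ln n / ln 18) · (ln 20 / ln n) = ln 20 / ln 18, a constant independent of n. So the limit is ln 20 / ln 18 = log_18(20).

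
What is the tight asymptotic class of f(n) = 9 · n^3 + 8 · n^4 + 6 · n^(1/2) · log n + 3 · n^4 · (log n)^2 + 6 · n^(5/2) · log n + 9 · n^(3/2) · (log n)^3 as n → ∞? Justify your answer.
f(n) ∈ Θ(n^4 · (log n)^2)

Compare the terms by growth order. For large n, n^a · (log n)^b dominates n^a' · (log n)^b' iff a > a', or (a = a' and b > b'). Ranking the 6 terms shows the dominant one is 3 · n^4 · (log n)^2. Hence f(n) ∈ Θ(n^4 · (log n)^2).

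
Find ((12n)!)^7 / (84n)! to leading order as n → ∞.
((12n)!)^7/(84n)! ~ ((2π·12n)^(6/2) / sqrt(7)) · 7^(−7·12n)  →  0

Write N = 12n. Stirling: N! ~ sqrt(2π N)(N/e)^N and (7N)! ~ sqrt(2π·7N)·(7N/e)^(7N).
  (N!)^7/(7N)! ~ (2π N)^(7/2) (N/e)^(7N) / [sqrt(2π·7N) (7N/e)^(7N)]
     = (2π N)^(7/2) / sqrt(2π·7N) · (N/(7N))^(7N)
     = (2π N)^((7−1)/2) / sqrt(7) · 7^(−7N).
Since 7^7 > 1, the factor 7^(−7N) decays exponentially, so the ratio → 0. Substituting N = 12n gives the stated form.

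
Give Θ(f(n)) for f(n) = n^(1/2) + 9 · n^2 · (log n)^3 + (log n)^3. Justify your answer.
f(n) ∈ Θ(n^2 · (log n)^3)

Compare the terms by growth order. For large n, n^a · (log n)^b dominates n^a' · (log n)^b' iff a > a', or (a = a' and b > b'). Ranking the 3 terms shows the dominant one is 9 · n^2 · (log n)^3. Hence f(n) ∈ Θ(n^2 · (log n)^3).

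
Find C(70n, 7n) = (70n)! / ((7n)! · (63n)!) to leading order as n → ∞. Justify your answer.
C(70n, 7n) ~ (10000000000/387420489)^(7n) · sqrt(5/(9π·7n))

Write N = 7n. Apply Stirling to each factorial:
  (10N)! ~ sqrt(2π·10N) · (10N/e)^(10N),
  N! ~ sqrt(2π N) · (N/e)^N,
  (9N)! ~ sqrt(2π·9N) · (9N/e)^(9N).
The exponential factors combine to (10N)^(10N) / (N^N · (9N)^(9N)) = 10^(10N)/9^(9N) = (10^10/9^9)^N = (10000000000/387420489)^N.
The square-root prefactors combine to sqrt(2π·10N) / (sqrt(2π N)·sqrt(2π·9N)) = sqrt(10 / (2π·9·N)) = sqrt(5/(9π·7n)).
Substituting N = 7n: C(70n, 7n) ~ (10000000000/387420489)^(7n) · sqrt(5/(9π·7n)).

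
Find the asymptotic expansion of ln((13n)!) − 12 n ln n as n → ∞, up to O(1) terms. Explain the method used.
ln((13n)!) − 12 n ln n = n ln n + 13(ln 13 − 1) n + (1/2) ln(2π·13n) + O(1/n)

Stirling: ln((13n)!) = 13n ln(13n) − 13n + (1/2) ln(2π·13n) + O(1/n).
Expand 13n ln(13n) = 13n (ln n + ln 13) = 13n ln n + 13n ln 13.
Subtract 12n ln n: leading term is (13 − 12) n ln n = n ln n. The next term is 13n ln 13 − 13n = 13(ln 13 − 1) n. Then the (1/2) ln(2π·13n) correction.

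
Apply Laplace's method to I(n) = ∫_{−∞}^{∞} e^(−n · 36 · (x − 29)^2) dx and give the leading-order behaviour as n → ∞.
I(n) = sqrt(π/(36n))

Here φ(x) = 36 · (x − 29)^2 has its unique minimum at x* = 29 with φ(x*) = 0 and φ''(x*) = 72. Laplace's method gives
  I(n) ~ e^(−n φ(x*)) · sqrt(2π / (n · φ''(x*))) = sqrt(2π / (72n)) = sqrt(π/(36n)).
This is exact: substituting u = (x − 29)·sqrt(36n) gives I(n) = (1/sqrt(36n)) ∫_{−∞}^{∞} e^(−u^2) du = sqrt(π/(36n)).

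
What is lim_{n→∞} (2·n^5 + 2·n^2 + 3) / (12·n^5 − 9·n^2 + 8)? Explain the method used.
lim = 2/12 = 1/6

For large n the leading n^5 terms dominate both numerator and denominator. Dividing top and bottom by n^5, every other term tends to 0, leaving 2/12 = 1/6.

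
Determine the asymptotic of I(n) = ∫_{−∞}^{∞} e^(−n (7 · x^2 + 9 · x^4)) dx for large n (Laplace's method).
I(n) ~ sqrt(π/(7n))

φ(x) = 7 · x^2 + 9 · x^4 has its unique global minimum at x* = 0 (since φ'(x) = 14x + 36x^3 = 0 only at x = 0 for real x with both coefficients positive, and φ → ∞ as |x| → ∞). At x* = 0, φ(0) = 0 and φ''(0) = 14. Laplace's method then gives
  I(n) ~ sqrt(2π / (n · φ''(0))) · e^(−n φ(0)) = sqrt(2π / (14n)) = sqrt(π/(7n)).
The 9 · x^4 term contributes only at subleading order (an O(1/n) relative correction).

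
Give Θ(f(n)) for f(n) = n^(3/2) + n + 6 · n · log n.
f(n) ∈ Θ(n^(3/2))

Compare the terms by growth order. For large n, n^a · (log n)^b dominates n^a' · (log n)^b' iff a > a', or (a = a' and b > b'). Ranking the 3 terms shows the dominant one is n^(3/2). Hence f(n) ∈ Θ(n^(3/2)).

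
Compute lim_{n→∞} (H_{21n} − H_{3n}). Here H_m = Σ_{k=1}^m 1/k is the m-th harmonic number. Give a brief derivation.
lim = ln(21/3) = ln 7

Euler-Maclaurin gives H_m = ln m + γ + 1/(2m) + O(1/m^2). The γ and O(1/m) terms cancel in the difference:
  H_{21n} − H_{3n} = ln(21n) − ln(3n) + O(1/n) = ln(21/3) + O(1/n).
Hence the limit is ln(21/3) = ln 7.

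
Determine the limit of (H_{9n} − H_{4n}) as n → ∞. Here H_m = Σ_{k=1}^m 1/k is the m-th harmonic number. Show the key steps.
lim = ln(9/4)

Euler-Maclaurin gives H_m = ln m + γ + 1/(2m) + O(1/m^2). The γ and O(1/m) terms cancel in the difference:
  H_{9n} − H_{4n} = ln(9n) − ln(4n) + O(1/n) = ln(9/4) + O(1/n).
Hence the limit is ln(9/4).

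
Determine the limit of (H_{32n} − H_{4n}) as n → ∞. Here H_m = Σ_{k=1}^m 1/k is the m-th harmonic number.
lim = ln(32/4) = ln 8

Euler-Maclaurin gives H_m = ln m + γ + 1/(2m) + O(1/m^2). The γ and O(1/m) terms cancel in the difference:
  H_{32n} − H_{4n} = ln(32n) − ln(4n) + O(1/n) = ln(32/4) + O(1/n).
Hence the limit is ln(32/4) = ln 8.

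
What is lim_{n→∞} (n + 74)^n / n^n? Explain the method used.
lim = e^74

Rewrite as (1 + 74/n)^(n). By the standard limit (1 + x/n)^n → e^x, we have (1 + 74/n)^n → e^74, and raising to the 1st power gives e^74.
More precisely, ln[(1 + 74/n)^(n)] = n · ln(1 + 74/n) = n · (74/n + O(1/n^2)) = 74 + O(1/n) → 74.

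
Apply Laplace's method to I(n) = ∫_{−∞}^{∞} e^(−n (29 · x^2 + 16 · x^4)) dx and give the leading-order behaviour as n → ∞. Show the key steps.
I(n) ~ sqrt(π/(29n))

φ(x) = 29 · x^2 + 16 · x^4 has its unique global minimum at x* = 0 (since φ'(x) = 58x + 64x^3 = 0 only at x = 0 for real x with both coefficients positive, and φ → ∞ as |x| → ∞). At x* = 0, φ(0) = 0 and φ''(0) = 58. Laplace's method then gives
  I(n) ~ sqrt(2π / (n · φ''(0))) · e^(−n φ(0)) = sqrt(2π / (58n)) = sqrt(π/(29n)).
The 16 · x^4 term contributes only at subleading order (an O(1/n) relative correction).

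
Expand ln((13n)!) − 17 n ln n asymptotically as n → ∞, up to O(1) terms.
ln((13n)!) − 17 n ln n = −4 n ln n + 13(ln 13 − 1) n + (1/2) ln(2π·13n) + O(1/n)

Stirling: ln((13n)!) = 13n ln(13n) − 13n + (1/2) ln(2π·13n) + O(1/n).
Expand 13n ln(13n) = 13n (ln n + ln 13) = 13n ln n + 13n ln 13.
Subtract 17n ln n: leading term is (13 − 17) n ln n = −4 n ln n. The next term is 13n ln 13 − 13n = 13(ln 13 − 1) n. Then the (1/2) ln(2π·13n) correction.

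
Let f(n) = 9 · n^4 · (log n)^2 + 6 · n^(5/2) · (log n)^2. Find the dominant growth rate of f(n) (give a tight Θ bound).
f(n) ∈ Θ(n^4 · (log n)^2)

Compare the terms by growth order. For large n, n^a · (log n)^b dominates n^a' · (log n)^b' iff a > a', or (a = a' and b > b'). Ranking the 2 terms shows the dominant one is 9 · n^4 · (log n)^2. Hence f(n) ∈ Θ(n^4 · (log n)^2).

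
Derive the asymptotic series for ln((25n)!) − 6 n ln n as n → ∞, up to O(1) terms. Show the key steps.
ln((25n)!) − 6 n ln n = 19 n ln n + 25(ln 25 − 1) n + (1/2) ln(2π·25n) + O(1/n)

Stirling: ln((25n)!) = 25n ln(25n) − 25n + (1/2) ln(2π·25n) + O(1/n).
Expand 25n ln(25n) = 25n (ln n + ln 25) = 25n ln n + 25n ln 25.
Subtract 6n ln n: leading term is (25 − 6) n ln n = 19 n ln n. The next term is 25n ln 25 − 25n = 25(ln 25 − 1) n. Then the (1/2) ln(2π·25n) correction.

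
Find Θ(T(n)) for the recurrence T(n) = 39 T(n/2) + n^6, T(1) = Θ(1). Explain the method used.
T(n) = Θ(n^6)

log_2 39 ≈ 5.285. f(n) = n^6 dominates n^(log_2 39) since 6 > 5.285, and the regularity condition a·f(n/b) = 39·(n/2)^6 = (39/64)·n^6 ≤ c·f(n) holds with c = 39/64 ≈ 0.609 < 1. So this is Case 3: T(n) = Θ(f(n)) = Θ(n^6).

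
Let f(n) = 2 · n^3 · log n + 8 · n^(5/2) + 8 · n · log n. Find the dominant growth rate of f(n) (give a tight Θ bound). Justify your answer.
f(n) ∈ Θ(n^3 · log n)

Compare the terms by growth order. For large n, n^a · (log n)^b dominates n^a' · (log n)^b' iff a > a', or (a = a' and b > b'). Ranking the 3 terms shows the dominant one is 2 · n^3 · log n. Hence f(n) ∈ Θ(n^3 · log n).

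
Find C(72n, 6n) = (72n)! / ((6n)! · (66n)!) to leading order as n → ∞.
C(72n, 6n) ~ (8916100448256/285311670611)^(6n) · sqrt(6/(11π·6n))

Write N = 6n. Apply Stirling to each factorial:
  (12N)! ~ sqrt(2π·12N) · (12N/e)^(12N),
  N! ~ sqrt(2π N) · (N/e)^N,
  (11N)! ~ sqrt(2π·11N) · (11N/e)^(11N).
The exponential factors combine to (12N)^(12N) / (N^N · (11N)^(11N)) = 12^(12N)/11^(11N) = (12^12/11^11)^N = (8916100448256/285311670611)^N.
The square-root prefactors combine to sqrt(2π·12N) / (sqrt(2π N)·sqrt(2π·11N)) = sqrt(12 / (2π·11·N)) = sqrt(6/(11π·6n)).
Substituting N = 6n: C(72n, 6n) ~ (8916100448256/285311670611)^(6n) · sqrt(6/(11π·6n)).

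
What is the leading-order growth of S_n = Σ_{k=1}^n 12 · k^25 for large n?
S_n ~ 6 · n^26 / 13

By integral comparison (Euler-Maclaurin), Σ_{k=1}^n 12 · k^25 = 12 · ∫_0^n x^25 dx + O(n^25) = 12 · n^26/26 = 6 · n^26 / 13 + O(n^25). (Equivalently, Faulhaber's formula gives the same leading term.)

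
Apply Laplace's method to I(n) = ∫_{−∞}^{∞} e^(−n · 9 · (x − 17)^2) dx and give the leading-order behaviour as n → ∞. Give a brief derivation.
I(n) = sqrt(π/(9n))

Here φ(x) = 9 · (x − 17)^2 has its unique minimum at x* = 17 with φ(x*) = 0 and φ''(x*) = 18. Laplace's method gives
  I(n) ~ e^(−n φ(x*)) · sqrt(2π / (n · φ''(x*))) = sqrt(2π / (18n)) = sqrt(π/(9n)).
This is exact: substituting u = (x − 17)·sqrt(9n) gives I(n) = (1/sqrt(9n)) ∫_{−∞}^{∞} e^(−u^2) du = sqrt(π/(9n)).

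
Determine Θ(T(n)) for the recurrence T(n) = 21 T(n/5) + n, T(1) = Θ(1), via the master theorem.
T(n) = Θ(n^(log_5 21))

Master theorem: compare f(n) = n to n^(log_5 21) where log_5 21 ≈ 1.892. Since 1 < log_5 21, we have f(n) = O(n^(log_5 21 − ε)) for some ε > 0 — Case 1. Hence T(n) = Θ(n^(log_5 21)).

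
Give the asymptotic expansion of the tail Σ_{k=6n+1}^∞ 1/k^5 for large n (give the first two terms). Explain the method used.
Σ_{k>6n} 1/k^5 = 1/(4 · (6n)^4) − 1/(2 · (6n)^5) + O(1/(6n)^6)

Compare to the integral: ∫_{6n}^∞ x^(−5) dx = [−x^(−4)/4]_{6n}^∞ = 1/((5−1)·(6n)^4). The Euler-Maclaurin correction adds −f(6n)/2 = −1/(2·(6n)^5). Euler-Maclaurin then gives
  Σ_{k>6n} 1/k^5 = ∫_{6n}^∞ dx/x^5 − 1/(2·(6n)^5) + O(1/(6n)^6).
(Equivalently this is ζ(5) − Σ_{k≤6n} 1/k^5.)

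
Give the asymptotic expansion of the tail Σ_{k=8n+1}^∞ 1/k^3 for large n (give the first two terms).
Σ_{k>8n} 1/k^3 = 1/(2 · (8n)^2) − 1/(2 · (8n)^3) + O(1/(8n)^4)

Compare to the integral: ∫_{8n}^∞ x^(−3) dx = [−x^(−2)/2]_{8n}^∞ = 1/((3−1)·(8n)^2). The Euler-Maclaurin correction adds −f(8n)/2 = −1/(2·(8n)^3). Euler-Maclaurin then gives
  Σ_{k>8n} 1/k^3 = ∫_{8n}^∞ dx/x^3 − 1/(2·(8n)^3) + O(1/(8n)^4).
(Equivalently this is ζ(3) − Σ_{k≤8n} 1/k^3.)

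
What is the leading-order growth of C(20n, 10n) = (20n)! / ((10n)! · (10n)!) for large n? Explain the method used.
C(20n, 10n) ~ (4)^(10n) · sqrt(1/(π·10n))

Write N = 10n. Apply Stirling to each factorial:
  (2N)! ~ sqrt(2π·2N) · (2N/e)^(2N),
  N! ~ sqrt(2π N) · (N/e)^N,
  (1N)! ~ sqrt(2π·1N) · (1N/e)^(1N).
The exponential factors combine to (2N)^(2N) / (N^N · (1N)^(1N)) = 2^(2N)/1^(1N) = (2^2/1^1)^N = (4)^N.
The square-root prefactors combine to sqrt(2π·2N) / (sqrt(2π N)·sqrt(2π·1N)) = sqrt(2 / (2π·1·N)) = sqrt(1/(π·10n)).
Substituting N = 10n: C(20n, 10n) ~ (4)^(10n) · sqrt(1/(π·10n)).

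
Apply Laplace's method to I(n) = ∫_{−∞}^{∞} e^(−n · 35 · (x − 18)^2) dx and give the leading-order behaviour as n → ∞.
I(n) = sqrt(π/(35n))

Here φ(x) = 35 · (x − 18)^2 has its unique minimum at x* = 18 with φ(x*) = 0 and φ''(x*) = 70. Laplace's method gives
  I(n) ~ e^(−n φ(x*)) · sqrt(2π / (n · φ''(x*))) = sqrt(2π / (70n)) = sqrt(π/(35n)).
This is exact: substituting u = (x − 18)·sqrt(35n) gives I(n) = (1/sqrt(35n)) ∫_{−∞}^{∞} e^(−u^2) du = sqrt(π/(35n)).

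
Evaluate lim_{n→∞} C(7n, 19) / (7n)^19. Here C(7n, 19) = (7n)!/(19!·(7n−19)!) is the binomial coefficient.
lim = 1/19! = 1/121645100408832000

With N = 7n → ∞: C(N, 19) / N^19 = [N(N−1)…(N−18)] / (19! · N^19) = (1/19!) · 1 · (1 − 1/(7n)) · … · (1 − 18/(7n)). Each factor → 1 as N → ∞, so the limit is 1/19! = 1/121645100408832000.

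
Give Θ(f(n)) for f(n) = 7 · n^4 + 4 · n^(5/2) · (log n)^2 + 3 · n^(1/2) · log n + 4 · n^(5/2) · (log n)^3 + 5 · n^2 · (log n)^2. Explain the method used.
f(n) ∈ Θ(n^4)

Compare the terms by growth order. For large n, n^a · (log n)^b dominates n^a' · (log n)^b' iff a > a', or (a = a' and b > b'). Ranking the 5 terms shows the dominant one is 7 · n^4. Hence f(n) ∈ Θ(n^4).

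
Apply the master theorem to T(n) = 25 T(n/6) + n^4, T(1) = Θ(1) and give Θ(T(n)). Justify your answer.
T(n) = Θ(n^4)

log_6 25 ≈ 1.796. f(n) = n^4 dominates n^(log_6 25) since 4 > 1.796, and the regularity condition a·f(n/b) = 25·(n/6)^4 = (25/1296)·n^4 ≤ c·f(n) holds with c = 25/1296 ≈ 0.0193 < 1. So this is Case 3: T(n) = Θ(f(n)) = Θ(n^4).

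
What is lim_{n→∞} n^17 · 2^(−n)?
lim = 0

Exponentials with base > 1 dominate every fixed polynomial: for any fixed c, n^c / 2^n → 0 as n → ∞ (e.g. by the ratio test, or by writing 2^n = e^(n ln 2) and noting e^(n ln 2) / n^c → ∞). Hence n^17 · 2^(−n) = n^17 / 2^n → 0.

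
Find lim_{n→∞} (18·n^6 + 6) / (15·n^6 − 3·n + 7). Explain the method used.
lim = 18/15 = 6/5

For large n the leading n^6 terms dominate both numerator and denominator. Dividing top and bottom by n^6, every other term tends to 0, leaving 18/15 = 6/5.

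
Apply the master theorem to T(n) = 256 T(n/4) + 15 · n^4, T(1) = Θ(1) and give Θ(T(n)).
T(n) = Θ(n^4 log n)

log_4 256 = 4, and f(n) = 15 · n^4 = Θ(n^(log_4 256)). This is Case 2 of the master theorem: T(n) = Θ(f(n) · log n) = Θ(n^4 log n).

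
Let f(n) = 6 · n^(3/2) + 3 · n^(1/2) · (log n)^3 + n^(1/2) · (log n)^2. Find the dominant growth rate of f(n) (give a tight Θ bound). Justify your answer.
f(n) ∈ Θ(n^(3/2))

Compare the terms by growth order. For large n, n^a · (log n)^b dominates n^a' · (log n)^b' iff a > a', or (a = a' and b > b'). Ranking the 3 terms shows the dominant one is 6 · n^(3/2). Hence f(n) ∈ Θ(n^(3/2)).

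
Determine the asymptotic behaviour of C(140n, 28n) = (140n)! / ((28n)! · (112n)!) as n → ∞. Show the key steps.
C(140n, 28n) ~ (3125/256)^(28n) · sqrt(5/(8π·28n))

Write N = 28n. Apply Stirling to each factorial:
  (5N)! ~ sqrt(2π·5N) · (5N/e)^(5N),
  N! ~ sqrt(2π N) · (N/e)^N,
  (4N)! ~ sqrt(2π·4N) · (4N/e)^(4N).
The exponential factors combine to (5N)^(5N) / (N^N · (4N)^(4N)) = 5^(5N)/4^(4N) = (5^5/4^4)^N = (3125/256)^N.
The square-root prefactors combine to sqrt(2π·5N) / (sqrt(2π N)·sqrt(2π·4N)) = sqrt(5 / (2π·4·N)) = sqrt(5/(8π·28n)).
Substituting N = 28n: C(140n, 28n) ~ (3125/256)^(28n) · sqrt(5/(8π·28n)).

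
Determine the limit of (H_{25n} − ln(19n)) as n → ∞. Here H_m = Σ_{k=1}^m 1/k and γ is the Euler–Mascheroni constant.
lim = ln(25/19) + γ

By Euler-Maclaurin, H_m = ln m + γ + O(1/m). So
  H_{25n} − ln(19n) = ln(25n) + γ − ln(19n) + O(1/n)
                       = ln(25/19) + γ + O(1/n).
Hence the limit is ln(25/19) + γ.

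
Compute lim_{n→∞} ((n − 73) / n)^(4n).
lim = e^(−292)

Rewrite as (1 − 73/n)^(4n). By the standard limit (1 + x/n)^n → e^x, we have (1 − 73/n)^n → e^(−73), and raising to the 4th power gives e^(−292).
More precisely, ln[(1 − 73/n)^(4n)] = 4n · ln(1 − 73/n) = 4n · (-73/n + O(1/n^2)) = -292 + O(1/n) → -292.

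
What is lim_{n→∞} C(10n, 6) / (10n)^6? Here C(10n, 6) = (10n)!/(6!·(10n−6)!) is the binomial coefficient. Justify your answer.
lim = 1/6! = 1/720

With N = 10n → ∞: C(N, 6) / N^6 = [N(N−1)…(N−5)] / (6! · N^6) = (1/6!) · 1 · (1 − 1/(10n)) · … · (1 − 5/(10n)). Each factor → 1 as N → ∞, so the limit is 1/6! = 1/720.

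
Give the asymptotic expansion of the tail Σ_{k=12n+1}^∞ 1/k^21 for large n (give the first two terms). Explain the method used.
Σ_{k>12n} 1/k^21 = 1/(20 · (12n)^20) − 1/(2 · (12n)^21) + O(1/(12n)^22)

Compare to the integral: ∫_{12n}^∞ x^(−21) dx = [−x^(−20)/20]_{12n}^∞ = 1/((21−1)·(12n)^20). The Euler-Maclaurin correction adds −f(12n)/2 = −1/(2·(12n)^21). Euler-Maclaurin then gives
  Σ_{k>12n} 1/k^21 = ∫_{12n}^∞ dx/x^21 − 1/(2·(12n)^21) + O(1/(12n)^22).
(Equivalently this is ζ(21) − Σ_{k≤12n} 1/k^21.)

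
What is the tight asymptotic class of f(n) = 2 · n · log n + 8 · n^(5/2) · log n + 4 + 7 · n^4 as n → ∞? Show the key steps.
f(n) ∈ Θ(n^4)

Compare the terms by growth order. For large n, n^a · (log n)^b dominates n^a' · (log n)^b' iff a > a', or (a = a' and b > b'). Ranking the 4 terms shows the dominant one is 7 · n^4. Hence f(n) ∈ Θ(n^4).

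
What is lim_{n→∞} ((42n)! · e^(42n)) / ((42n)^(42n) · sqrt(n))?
lim = sqrt(2π·42)

Stirling: (42n)! ~ sqrt(2π·42n) · (42n/e)^(42n). Hence
  (42n)! · e^(42n) / (42n)^(42n) ~ sqrt(2π·42n).
Dividing by sqrt(n): sqrt(2π·42n) / sqrt(n) = sqrt(2π·42) · n^((1−1)/2), so the limit is sqrt(2π·42).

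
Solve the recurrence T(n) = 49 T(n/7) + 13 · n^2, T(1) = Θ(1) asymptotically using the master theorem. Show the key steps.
T(n) = Θ(n^2 log n)

log_7 49 = 2, and f(n) = 13 · n^2 = Θ(n^(log_7 49)). This is Case 2 of the master theorem: T(n) = Θ(f(n) · log n) = Θ(n^2 log n).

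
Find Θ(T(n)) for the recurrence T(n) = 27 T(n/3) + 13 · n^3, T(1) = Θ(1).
T(n) = Θ(n^3 log n)

log_3 27 = 3, and f(n) = 13 · n^3 = Θ(n^(log_3 27)). This is Case 2 of the master theorem: T(n) = Θ(f(n) · log n) = Θ(n^3 log n).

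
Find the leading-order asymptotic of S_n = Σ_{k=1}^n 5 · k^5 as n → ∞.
S_n ~ 5 · n^6 / 6

By integral comparison (Euler-Maclaurin), Σ_{k=1}^n 5 · k^5 = 5 · ∫_0^n x^5 dx + O(n^5) = 5 · n^6/6 + O(n^5). (Equivalently, Faulhaber's formula gives the same leading term.)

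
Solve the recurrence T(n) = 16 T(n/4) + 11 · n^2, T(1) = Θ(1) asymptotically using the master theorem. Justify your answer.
T(n) = Θ(n^2 log n)

log_4 16 = 2, and f(n) = 11 · n^2 = Θ(n^(log_4 16)). This is Case 2 of the master theorem: T(n) = Θ(f(n) · log n) = Θ(n^2 log n).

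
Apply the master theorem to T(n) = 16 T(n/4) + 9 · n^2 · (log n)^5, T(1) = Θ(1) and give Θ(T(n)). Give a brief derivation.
T(n) = Θ(n^2 · (log n)^6)

Here log_4 16 = 2 and f(n) = 9 · n^2 · (log n)^5 = Θ(n^(log_4 16) · (log n)^5). This is the extended Case 2 of the master theorem (f matches the critical exponent up to log factors), giving T(n) = Θ(n^(log_4 16) · (log n)^(5+1)) = Θ(n^2 · (log n)^6).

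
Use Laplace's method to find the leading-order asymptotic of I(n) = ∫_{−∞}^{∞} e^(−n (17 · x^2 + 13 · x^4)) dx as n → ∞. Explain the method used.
I(n) ~ sqrt(π/(17n))

φ(x) = 17 · x^2 + 13 · x^4 has its unique global minimum at x* = 0 (since φ'(x) = 34x + 52x^3 = 0 only at x = 0 for real x with both coefficients positive, and φ → ∞ as |x| → ∞). At x* = 0, φ(0) = 0 and φ''(0) = 34. Laplace's method then gives
  I(n) ~ sqrt(2π / (n · φ''(0))) · e^(−n φ(0)) = sqrt(2π / (34n)) = sqrt(π/(17n)).
The 13 · x^4 term contributes only at subleading order (an O(1/n) relative correction).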